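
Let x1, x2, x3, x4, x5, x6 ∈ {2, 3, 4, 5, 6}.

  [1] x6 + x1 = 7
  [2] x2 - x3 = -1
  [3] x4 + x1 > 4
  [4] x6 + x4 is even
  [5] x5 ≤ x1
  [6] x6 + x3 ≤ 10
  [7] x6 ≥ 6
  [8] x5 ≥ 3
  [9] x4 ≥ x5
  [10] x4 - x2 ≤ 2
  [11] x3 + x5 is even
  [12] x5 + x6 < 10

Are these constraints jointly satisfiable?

Unsatisfiable

From constraint 7: x6 ≥ 6. From constraints 5 and 8: x1 ≥ x5 ≥ 3. Hence x6 + x1 ≥ 9. But constraint 1 requires x6 + x1 = 7, and 7 < 9. Contradiction.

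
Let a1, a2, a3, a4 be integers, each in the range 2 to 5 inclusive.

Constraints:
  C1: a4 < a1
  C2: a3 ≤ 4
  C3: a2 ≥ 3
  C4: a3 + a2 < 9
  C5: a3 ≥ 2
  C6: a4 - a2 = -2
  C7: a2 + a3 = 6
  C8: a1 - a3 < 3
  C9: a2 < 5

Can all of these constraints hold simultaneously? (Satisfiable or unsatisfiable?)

Take a1 = 3, a2 = 4, a3 = 2, a4 = 2. Then constraint 4: a3 + a2 = 6; constraint 6: a4 - a2 = -2, and every other listed constraint is also met.

Satisfiable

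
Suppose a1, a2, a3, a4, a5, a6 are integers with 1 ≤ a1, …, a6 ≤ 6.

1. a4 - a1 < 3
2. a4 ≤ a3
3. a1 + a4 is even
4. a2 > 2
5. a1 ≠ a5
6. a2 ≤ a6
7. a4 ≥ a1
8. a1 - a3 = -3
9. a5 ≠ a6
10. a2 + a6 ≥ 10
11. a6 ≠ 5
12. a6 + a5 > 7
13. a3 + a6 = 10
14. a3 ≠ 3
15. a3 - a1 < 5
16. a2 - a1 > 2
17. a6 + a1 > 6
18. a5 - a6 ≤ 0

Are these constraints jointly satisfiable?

Satisfiable

Setting (a1, a2, a3, a4, a5, a6) = (1, 4, 4, 1, 4, 6) satisfies everything: constraint 1: a4 - a1 = 0; constraint 8: a1 - a3 = -3, and the others follow.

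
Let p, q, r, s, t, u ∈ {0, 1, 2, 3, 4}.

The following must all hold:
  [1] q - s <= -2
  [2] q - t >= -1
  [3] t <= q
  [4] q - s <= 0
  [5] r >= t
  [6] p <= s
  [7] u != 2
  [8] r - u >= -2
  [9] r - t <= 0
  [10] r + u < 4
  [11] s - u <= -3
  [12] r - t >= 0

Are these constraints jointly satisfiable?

Unsatisfiable

Constraints 1, 2, 8, 9, and 11 give r − u ≥ -2, u − s ≥ 3, s − q ≥ 2, q − t ≥ -1, t − r ≥ 0.
Adding all 5 inequalities: the left sides telescope to 0, and the right sides sum to (-2) + 3 + 2 + (-1) + 0 = 2. So 0 ≥ 2, which is false.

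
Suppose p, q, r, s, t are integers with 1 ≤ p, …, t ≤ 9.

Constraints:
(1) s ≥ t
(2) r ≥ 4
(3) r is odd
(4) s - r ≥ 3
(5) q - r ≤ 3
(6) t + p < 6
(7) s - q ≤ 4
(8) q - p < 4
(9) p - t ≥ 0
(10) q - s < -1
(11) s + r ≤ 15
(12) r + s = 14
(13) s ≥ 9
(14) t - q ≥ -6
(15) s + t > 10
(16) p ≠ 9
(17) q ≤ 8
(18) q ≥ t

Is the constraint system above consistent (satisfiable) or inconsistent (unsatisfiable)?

Satisfiable

Setting (p, q, r, s, t) = (2, 5, 5, 9, 2) satisfies everything: constraint 4: s - r = 4; constraint 5: q - r = 0; constraint 6: t + p = 4, and the others follow.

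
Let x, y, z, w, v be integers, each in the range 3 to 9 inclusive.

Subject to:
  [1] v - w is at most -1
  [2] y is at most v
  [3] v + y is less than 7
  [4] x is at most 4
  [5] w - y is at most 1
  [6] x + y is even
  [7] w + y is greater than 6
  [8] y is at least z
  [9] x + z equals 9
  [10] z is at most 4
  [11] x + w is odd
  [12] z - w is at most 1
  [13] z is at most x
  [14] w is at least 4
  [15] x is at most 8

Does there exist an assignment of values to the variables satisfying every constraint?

Unsatisfiable

From constraint 4: x ≤ 4. From constraint 10: z ≤ 4. Hence x + z ≤ 8. But constraint 9 requires x + z = 9, and 9 > 8. Contradiction.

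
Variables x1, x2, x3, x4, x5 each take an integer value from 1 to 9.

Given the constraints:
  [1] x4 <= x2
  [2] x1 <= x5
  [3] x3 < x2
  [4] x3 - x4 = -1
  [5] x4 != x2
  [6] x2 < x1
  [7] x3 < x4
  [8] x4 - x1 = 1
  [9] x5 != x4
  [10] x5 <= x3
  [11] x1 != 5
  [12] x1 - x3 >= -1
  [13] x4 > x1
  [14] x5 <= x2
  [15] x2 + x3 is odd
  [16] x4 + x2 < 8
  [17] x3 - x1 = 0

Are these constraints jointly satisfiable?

Constraints 1, 2, 6, 7, and 10 give x5 ≤ x3, x3 < x4, x4 ≤ x2, x2 < x1, x1 ≤ x5. Chaining: x5 ≤ x3 < x4 ≤ x2 < x1 ≤ x5, which forces x5 < x5 — impossible.

Unsatisfiable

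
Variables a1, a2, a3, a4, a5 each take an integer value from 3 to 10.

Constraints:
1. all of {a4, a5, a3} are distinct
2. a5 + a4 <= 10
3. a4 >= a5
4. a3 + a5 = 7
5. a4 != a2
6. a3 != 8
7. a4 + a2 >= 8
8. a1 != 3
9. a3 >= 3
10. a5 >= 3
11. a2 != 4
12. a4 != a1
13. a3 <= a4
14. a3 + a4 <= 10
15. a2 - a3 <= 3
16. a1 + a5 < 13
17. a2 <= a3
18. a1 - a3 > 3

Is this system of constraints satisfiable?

Try a1 = 7, a2 = 3, a3 = 3, a4 = 5, a5 = 4.
Check constraint 2: a5 + a4 = 9; constraint 4: a3 + a5 = 7. The remaining constraints are straightforward to verify.

Satisfiable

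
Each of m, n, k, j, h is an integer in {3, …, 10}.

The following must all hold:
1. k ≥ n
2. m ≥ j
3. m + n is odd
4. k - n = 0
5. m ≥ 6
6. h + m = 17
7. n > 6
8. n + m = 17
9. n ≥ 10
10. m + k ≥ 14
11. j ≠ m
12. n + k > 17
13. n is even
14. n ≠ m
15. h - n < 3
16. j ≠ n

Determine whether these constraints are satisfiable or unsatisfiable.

The assignment m = 7, n = 10, k = 10, j = 5, h = 10 works:
  constraint 4 holds since k - n = 0.
  constraint 6 holds since h + m = 17.
  constraint 8 holds since n + m = 17.
The rest check out directly.

Satisfiable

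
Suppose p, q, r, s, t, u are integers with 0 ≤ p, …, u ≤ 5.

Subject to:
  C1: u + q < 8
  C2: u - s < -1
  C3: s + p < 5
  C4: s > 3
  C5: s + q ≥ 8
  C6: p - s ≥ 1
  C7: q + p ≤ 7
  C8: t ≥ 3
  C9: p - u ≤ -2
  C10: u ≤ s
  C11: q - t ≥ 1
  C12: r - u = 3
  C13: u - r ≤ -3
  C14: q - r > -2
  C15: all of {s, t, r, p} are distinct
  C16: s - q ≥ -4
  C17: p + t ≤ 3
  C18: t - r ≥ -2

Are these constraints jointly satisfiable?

Constraints 6, 9, 11, 13, 16, and 18 give s − q ≥ -4, q − t ≥ 1, t − r ≥ -2, r − u ≥ 3, u − p ≥ 2, p − s ≥ 1.
Adding all 6 inequalities: the left sides telescope to 0, and the right sides sum to (-4) + 1 + (-2) + 3 + 2 + 1 = 1. So 0 ≥ 1, which is false.

Unsatisfiable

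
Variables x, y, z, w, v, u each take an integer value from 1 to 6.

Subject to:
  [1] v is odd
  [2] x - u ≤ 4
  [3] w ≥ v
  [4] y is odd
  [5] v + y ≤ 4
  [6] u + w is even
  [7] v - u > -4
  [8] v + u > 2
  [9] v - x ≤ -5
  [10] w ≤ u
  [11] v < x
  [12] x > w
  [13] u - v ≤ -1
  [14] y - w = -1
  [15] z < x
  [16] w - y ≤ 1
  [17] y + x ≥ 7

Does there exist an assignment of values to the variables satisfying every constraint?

Unsatisfiable

Constraints 2, 9, and 13 give v − u ≥ 1, u − x ≥ -4, x − v ≥ 5.
Adding all 3 inequalities: the left sides telescope to 0, and the right sides sum to 1 + (-4) + 5 = 2. So 0 ≥ 2, which is false.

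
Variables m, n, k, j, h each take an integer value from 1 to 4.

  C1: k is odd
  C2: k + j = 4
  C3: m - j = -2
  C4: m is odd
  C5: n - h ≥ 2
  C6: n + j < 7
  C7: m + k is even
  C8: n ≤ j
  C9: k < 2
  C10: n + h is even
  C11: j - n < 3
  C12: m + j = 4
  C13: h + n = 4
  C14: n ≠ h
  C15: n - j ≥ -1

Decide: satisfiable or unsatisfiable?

Satisfiable

Setting (m, n, k, j, h) = (1, 3, 1, 3, 1) satisfies everything: constraint 2: k + j = 4; constraint 3: m - j = -2, and the others follow.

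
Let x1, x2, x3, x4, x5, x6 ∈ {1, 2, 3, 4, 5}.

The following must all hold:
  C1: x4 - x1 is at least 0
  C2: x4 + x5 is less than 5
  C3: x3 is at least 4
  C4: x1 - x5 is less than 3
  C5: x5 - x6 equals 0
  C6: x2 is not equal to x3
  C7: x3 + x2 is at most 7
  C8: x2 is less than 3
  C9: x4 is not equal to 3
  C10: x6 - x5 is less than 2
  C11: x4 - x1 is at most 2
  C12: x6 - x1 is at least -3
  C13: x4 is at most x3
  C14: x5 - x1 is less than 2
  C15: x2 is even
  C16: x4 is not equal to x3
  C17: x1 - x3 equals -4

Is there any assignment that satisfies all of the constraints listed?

Satisfiable

The assignment x1 = 1, x2 = 2, x3 = 5, x4 = 1, x5 = 1, x6 = 1 works:
  constraint 1 holds since x4 - x1 = 0.
  constraint 2 holds since x4 + x5 = 2.
The rest check out directly.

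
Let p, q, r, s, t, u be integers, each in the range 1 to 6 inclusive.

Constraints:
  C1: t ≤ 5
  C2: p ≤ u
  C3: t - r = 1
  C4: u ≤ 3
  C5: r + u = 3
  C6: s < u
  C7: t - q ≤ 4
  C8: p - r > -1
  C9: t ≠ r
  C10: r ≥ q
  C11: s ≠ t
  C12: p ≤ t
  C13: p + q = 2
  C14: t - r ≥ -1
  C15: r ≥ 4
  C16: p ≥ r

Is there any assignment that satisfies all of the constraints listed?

From constraints 15 and 16: p ≥ r and r ≥ 4, so p ≥ 4. From constraints 2 and 4: p ≤ u and u ≤ 3, so p ≤ 3. But 3 < 4, so no value of p works.

Unsatisfiable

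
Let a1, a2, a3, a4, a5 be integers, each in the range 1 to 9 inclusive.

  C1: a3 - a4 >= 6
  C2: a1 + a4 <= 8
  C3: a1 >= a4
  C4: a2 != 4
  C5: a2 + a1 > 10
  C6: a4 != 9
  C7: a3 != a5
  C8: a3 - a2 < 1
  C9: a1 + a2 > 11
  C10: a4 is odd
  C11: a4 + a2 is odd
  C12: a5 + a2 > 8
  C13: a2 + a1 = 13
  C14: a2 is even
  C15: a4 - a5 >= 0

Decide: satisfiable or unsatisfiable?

Try a1 = 5, a2 = 8, a3 = 8, a4 = 1, a5 = 1.
Check constraint 1: a3 - a4 = 7; constraint 2: a1 + a4 = 6; constraint 5: a2 + a1 = 13. The remaining constraints are straightforward to verify.

Satisfiable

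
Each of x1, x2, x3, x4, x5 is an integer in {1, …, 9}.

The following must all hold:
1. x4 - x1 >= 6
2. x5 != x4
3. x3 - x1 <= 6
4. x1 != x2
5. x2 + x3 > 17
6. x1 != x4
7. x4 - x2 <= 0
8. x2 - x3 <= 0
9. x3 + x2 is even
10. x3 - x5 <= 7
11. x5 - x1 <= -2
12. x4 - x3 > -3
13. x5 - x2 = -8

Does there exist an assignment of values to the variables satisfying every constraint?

Constraints 1, 7, 8, 10, and 11 give x3 − x2 ≥ 0, x2 − x4 ≥ 0, x4 − x1 ≥ 6, x1 − x5 ≥ 2, x5 − x3 ≥ -7.
Adding all 5 inequalities: the left sides telescope to 0, and the right sides sum to 0 + 0 + 6 + 2 + (-7) = 1. So 0 ≥ 1, which is false.

Unsatisfiable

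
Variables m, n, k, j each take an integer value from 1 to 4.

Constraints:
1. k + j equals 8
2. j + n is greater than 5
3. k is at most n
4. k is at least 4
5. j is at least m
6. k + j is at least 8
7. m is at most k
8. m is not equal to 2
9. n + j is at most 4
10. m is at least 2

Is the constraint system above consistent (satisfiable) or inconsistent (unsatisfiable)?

Unsatisfiable

From constraints 3 and 4: n ≥ k ≥ 4. From constraints 5 and 10: j ≥ m ≥ 2. Hence n + j ≥ 6. But constraint 9 requires n + j ≤ 4, and 4 < 6. Contradiction.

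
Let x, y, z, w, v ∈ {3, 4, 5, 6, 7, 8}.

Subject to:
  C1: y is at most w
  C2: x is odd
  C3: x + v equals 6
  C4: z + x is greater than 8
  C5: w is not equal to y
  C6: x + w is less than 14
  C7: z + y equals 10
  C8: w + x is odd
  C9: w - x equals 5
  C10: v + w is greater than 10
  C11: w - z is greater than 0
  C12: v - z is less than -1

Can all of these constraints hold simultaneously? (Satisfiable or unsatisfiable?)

Try x = 3, y = 3, z = 7, w = 8, v = 3.
Check constraint 3: x + v = 6; constraint 4: z + x = 10. The remaining constraints are straightforward to verify.

Satisfiable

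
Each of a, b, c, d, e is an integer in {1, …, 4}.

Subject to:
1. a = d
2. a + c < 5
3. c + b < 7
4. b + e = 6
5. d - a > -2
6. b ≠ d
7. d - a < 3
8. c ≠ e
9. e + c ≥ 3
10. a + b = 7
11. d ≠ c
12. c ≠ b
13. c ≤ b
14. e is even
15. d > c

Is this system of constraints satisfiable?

Satisfiable

Setting (a, b, c, d, e) = (3, 4, 1, 3, 2) satisfies everything: constraint 2: a + c = 4; constraint 3: c + b = 5; constraint 4: b + e = 6, and the others follow.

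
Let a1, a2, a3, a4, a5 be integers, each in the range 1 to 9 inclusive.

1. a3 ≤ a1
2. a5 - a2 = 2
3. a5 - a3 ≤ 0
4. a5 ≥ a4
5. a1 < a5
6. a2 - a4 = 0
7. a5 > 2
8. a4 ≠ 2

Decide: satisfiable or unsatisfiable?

Unsatisfiable

Constraints 1, 3, and 5 give a5 ≤ a3, a3 ≤ a1, a1 < a5. Chaining: a5 ≤ a3 ≤ a1 < a5, which forces a5 < a5 — impossible.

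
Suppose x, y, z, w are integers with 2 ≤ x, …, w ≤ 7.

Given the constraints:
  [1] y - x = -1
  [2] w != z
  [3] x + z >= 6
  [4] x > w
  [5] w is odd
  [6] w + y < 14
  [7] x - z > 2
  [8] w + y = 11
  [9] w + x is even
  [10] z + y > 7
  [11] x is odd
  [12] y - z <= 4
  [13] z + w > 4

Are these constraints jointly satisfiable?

Satisfiable

Take x = 7, y = 6, z = 2, w = 5. Then constraint 1: y - x = -1; constraint 3: x + z = 9, and every other listed constraint is also met.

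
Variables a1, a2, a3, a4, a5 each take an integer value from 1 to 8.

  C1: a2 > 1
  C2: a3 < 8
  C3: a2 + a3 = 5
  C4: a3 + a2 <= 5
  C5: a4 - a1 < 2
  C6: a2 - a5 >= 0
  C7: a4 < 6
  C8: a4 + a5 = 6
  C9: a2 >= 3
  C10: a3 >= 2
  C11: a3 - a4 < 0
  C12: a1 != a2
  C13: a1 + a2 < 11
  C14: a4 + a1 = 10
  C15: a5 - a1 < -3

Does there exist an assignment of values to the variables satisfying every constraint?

Satisfiable

The assignment a1 = 5, a2 = 3, a3 = 2, a4 = 5, a5 = 1 works:
  constraint 3 holds since a2 + a3 = 5.
  constraint 4 holds since a3 + a2 = 5.
The rest check out directly.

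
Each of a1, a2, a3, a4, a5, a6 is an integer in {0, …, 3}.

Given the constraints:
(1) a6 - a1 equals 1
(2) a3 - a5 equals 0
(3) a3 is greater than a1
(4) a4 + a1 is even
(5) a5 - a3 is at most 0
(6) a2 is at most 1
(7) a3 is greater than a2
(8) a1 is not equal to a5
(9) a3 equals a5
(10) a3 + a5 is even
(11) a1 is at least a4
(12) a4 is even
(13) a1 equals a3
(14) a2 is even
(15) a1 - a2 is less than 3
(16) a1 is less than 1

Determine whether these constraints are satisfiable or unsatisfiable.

Unsatisfiable

From constraints 9 and 13, a1 = a3 = a5, so a1 = a5. But constraint 8 says a1 ≠ a5. Contradiction.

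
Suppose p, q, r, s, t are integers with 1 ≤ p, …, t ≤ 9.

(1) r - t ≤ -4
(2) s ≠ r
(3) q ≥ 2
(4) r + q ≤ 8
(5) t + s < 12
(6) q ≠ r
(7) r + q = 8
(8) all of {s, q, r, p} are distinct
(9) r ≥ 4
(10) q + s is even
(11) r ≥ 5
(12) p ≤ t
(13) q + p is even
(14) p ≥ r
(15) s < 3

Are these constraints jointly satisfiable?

The assignment p = 7, q = 3, r = 5, s = 1, t = 9 works:
  constraint 1 holds since r - t = -4.
  constraint 4 holds since r + q = 8.
The rest check out directly.

Satisfiable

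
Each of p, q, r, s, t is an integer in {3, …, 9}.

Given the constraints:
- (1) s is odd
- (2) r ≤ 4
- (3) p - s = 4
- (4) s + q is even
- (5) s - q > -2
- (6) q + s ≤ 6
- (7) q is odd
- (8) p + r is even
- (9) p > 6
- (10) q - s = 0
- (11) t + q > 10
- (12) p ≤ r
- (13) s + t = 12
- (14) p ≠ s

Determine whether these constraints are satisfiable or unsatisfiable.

From constraint 9: p ≥ 7. From constraints 2 and 12: p ≤ r and r ≤ 4, so p ≤ 4. But 4 < 7, so no value of p works.

Unsatisfiable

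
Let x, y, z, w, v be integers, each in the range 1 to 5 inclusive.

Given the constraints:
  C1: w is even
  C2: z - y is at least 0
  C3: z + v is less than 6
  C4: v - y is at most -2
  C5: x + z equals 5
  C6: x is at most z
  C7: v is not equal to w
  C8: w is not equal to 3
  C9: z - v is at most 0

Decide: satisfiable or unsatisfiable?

Constraints 2, 4, and 9 give z − y ≥ 0, y − v ≥ 2, v − z ≥ 0.
Adding all 3 inequalities: the left sides telescope to 0, and the right sides sum to 0 + 2 + 0 = 2. So 0 ≥ 2, which is false.

Unsatisfiable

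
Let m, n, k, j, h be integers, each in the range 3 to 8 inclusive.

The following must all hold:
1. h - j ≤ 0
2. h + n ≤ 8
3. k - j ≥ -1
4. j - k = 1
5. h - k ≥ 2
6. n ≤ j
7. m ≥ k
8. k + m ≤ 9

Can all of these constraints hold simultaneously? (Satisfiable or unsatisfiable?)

Unsatisfiable

Constraints 1, 3, and 5 give j − h ≥ 0, h − k ≥ 2, k − j ≥ -1.
Adding all 3 inequalities: the left sides telescope to 0, and the right sides sum to 0 + 2 + (-1) = 1. So 0 ≥ 1, which is false.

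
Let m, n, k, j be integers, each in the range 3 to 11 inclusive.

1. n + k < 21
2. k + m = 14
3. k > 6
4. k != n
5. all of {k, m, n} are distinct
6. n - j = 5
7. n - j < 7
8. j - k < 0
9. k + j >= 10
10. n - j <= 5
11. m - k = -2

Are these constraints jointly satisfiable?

Satisfiable

Setting (m, n, k, j) = (6, 10, 8, 5) satisfies everything: constraint 1: n + k = 18; constraint 2: k + m = 14, and the others follow.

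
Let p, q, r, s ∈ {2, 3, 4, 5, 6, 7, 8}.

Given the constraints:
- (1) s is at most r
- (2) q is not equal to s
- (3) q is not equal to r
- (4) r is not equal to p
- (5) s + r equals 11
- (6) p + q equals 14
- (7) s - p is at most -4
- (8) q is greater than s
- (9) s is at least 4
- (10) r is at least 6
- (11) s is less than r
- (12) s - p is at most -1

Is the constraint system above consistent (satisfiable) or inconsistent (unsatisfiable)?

Satisfiable

Take p = 8, q = 6, r = 7, s = 4. Then constraint 5: s + r = 11; constraint 6: p + q = 14, and every other listed constraint is also met.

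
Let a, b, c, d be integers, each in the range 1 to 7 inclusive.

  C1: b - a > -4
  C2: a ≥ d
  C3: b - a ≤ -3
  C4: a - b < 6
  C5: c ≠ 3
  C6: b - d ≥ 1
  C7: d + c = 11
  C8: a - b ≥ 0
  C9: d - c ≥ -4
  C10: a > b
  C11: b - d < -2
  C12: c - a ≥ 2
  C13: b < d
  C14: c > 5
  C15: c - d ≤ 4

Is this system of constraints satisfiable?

Constraints 3, 6, 12, and 15 give c − a ≥ 2, a − b ≥ 3, b − d ≥ 1, d − c ≥ -4.
Adding all 4 inequalities: the left sides telescope to 0, and the right sides sum to 2 + 3 + 1 + (-4) = 2. So 0 ≥ 2, which is false.

Unsatisfiable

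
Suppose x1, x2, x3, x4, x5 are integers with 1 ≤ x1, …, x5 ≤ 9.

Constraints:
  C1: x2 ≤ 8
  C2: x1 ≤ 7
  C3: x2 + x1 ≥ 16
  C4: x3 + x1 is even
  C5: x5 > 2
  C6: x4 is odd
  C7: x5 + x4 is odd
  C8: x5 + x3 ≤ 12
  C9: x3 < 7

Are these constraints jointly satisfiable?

Unsatisfiable

From constraint 1: x2 ≤ 8. From constraint 2: x1 ≤ 7. Hence x2 + x1 ≤ 15. But constraint 3 requires x2 + x1 ≥ 16, and 16 > 15. Contradiction.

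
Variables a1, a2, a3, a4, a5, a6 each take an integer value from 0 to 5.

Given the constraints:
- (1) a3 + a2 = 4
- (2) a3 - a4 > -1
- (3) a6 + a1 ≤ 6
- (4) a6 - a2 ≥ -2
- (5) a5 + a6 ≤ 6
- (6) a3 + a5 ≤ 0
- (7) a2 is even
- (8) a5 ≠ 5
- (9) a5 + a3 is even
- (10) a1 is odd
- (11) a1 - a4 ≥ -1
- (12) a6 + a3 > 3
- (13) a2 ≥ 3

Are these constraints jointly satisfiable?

One satisfying assignment is a1 = 1, a2 = 4, a3 = 0, a4 = 0, a5 = 0, a6 = 5.
For the less obvious constraints — constraint 1: a3 + a2 = 4; constraint 2: a3 - a4 = 0 — and the others hold by inspection.

Satisfiable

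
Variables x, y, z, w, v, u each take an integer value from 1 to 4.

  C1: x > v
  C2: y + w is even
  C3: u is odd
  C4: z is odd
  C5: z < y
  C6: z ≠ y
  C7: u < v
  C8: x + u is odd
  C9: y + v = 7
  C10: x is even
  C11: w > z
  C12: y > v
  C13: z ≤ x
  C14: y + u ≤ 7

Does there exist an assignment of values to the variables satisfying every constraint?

The assignment x = 4, y = 4, z = 3, w = 4, v = 3, u = 1 works:
  constraint 2 holds since y + w = 8 is even.
  constraint 9 holds since y + v = 7.
  constraint 14 holds since y + u = 5.
The rest check out directly.

Satisfiable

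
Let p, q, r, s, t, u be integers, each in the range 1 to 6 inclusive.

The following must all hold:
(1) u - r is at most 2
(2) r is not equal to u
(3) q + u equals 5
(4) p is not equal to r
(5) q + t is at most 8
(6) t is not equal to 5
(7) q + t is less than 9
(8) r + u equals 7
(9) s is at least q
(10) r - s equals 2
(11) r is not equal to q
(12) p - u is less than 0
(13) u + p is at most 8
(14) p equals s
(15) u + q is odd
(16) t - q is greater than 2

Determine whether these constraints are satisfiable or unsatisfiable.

Satisfiable

Take p = 2, q = 2, r = 4, s = 2, t = 6, u = 3. Then constraint 1: u - r = -1; constraint 3: q + u = 5; constraint 5: q + t = 8, and every other listed constraint is also met.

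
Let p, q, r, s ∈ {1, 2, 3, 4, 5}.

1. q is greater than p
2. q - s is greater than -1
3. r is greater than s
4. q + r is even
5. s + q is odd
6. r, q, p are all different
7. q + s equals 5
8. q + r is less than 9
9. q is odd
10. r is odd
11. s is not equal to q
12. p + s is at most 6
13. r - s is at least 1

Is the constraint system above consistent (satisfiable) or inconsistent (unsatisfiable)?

Take p = 2, q = 3, r = 5, s = 2. Then constraint 2: q - s = 1; constraint 7: q + s = 5, and every other listed constraint is also met.

Satisfiable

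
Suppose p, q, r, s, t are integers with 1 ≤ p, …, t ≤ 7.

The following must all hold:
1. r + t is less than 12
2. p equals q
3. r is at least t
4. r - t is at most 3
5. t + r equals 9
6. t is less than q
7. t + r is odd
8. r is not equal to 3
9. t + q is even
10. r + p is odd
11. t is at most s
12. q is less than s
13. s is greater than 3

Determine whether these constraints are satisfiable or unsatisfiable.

Satisfiable

The assignment p = 5, q = 5, r = 6, s = 7, t = 3 works:
  constraint 1 holds since r + t = 9.
  constraint 4 holds since r - t = 3.
The rest check out directly.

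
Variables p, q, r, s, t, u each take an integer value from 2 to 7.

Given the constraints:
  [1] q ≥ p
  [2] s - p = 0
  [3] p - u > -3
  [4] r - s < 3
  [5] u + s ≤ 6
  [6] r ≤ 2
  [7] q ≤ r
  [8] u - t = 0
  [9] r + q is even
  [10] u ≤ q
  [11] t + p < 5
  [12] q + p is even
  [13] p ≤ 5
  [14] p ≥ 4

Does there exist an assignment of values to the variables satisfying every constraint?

From constraints 1 and 14: q ≥ p and p ≥ 4, so q ≥ 4. From constraints 6 and 7: q ≤ r and r ≤ 2, so q ≤ 2. But 2 < 4, so no value of q works.

Unsatisfiable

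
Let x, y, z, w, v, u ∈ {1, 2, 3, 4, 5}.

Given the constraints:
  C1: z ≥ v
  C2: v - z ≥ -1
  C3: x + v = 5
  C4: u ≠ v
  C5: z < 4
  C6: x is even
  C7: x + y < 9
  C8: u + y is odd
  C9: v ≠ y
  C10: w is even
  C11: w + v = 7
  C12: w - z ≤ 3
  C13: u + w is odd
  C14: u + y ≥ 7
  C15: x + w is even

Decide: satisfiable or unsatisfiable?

Satisfiable

The assignment x = 2, y = 4, z = 3, w = 4, v = 3, u = 5 works:
  constraint 2 holds since v - z = 0.
  constraint 3 holds since x + v = 5.
The rest check out directly.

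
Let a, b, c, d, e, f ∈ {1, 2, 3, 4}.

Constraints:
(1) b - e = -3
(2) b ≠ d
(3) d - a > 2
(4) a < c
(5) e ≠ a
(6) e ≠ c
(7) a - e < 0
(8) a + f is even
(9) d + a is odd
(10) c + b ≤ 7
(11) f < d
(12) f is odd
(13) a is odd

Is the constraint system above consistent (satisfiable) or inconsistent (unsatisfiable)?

Satisfiable

Setting (a, b, c, d, e, f) = (1, 1, 3, 4, 4, 3) satisfies everything: constraint 1: b - e = -3; constraint 3: d - a = 3, and the others follow.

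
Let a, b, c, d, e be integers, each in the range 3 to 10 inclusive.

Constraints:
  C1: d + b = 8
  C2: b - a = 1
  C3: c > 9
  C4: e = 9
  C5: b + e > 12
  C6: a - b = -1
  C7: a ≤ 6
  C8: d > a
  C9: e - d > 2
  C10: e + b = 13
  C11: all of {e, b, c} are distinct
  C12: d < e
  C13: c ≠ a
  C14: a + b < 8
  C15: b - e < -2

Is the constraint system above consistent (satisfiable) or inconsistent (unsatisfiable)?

Try a = 3, b = 4, c = 10, d = 4, e = 9.
Check constraint 1: d + b = 8; constraint 2: b - a = 1. The remaining constraints are straightforward to verify.

Satisfiable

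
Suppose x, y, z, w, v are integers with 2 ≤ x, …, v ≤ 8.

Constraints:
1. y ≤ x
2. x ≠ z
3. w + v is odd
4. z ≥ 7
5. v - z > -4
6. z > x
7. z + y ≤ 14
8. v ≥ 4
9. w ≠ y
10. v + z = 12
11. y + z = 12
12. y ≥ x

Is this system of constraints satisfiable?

Try x = 5, y = 5, z = 7, w = 8, v = 5.
Check constraint 5: v - z = -2; constraint 7: z + y = 12. The remaining constraints are straightforward to verify.

Satisfiable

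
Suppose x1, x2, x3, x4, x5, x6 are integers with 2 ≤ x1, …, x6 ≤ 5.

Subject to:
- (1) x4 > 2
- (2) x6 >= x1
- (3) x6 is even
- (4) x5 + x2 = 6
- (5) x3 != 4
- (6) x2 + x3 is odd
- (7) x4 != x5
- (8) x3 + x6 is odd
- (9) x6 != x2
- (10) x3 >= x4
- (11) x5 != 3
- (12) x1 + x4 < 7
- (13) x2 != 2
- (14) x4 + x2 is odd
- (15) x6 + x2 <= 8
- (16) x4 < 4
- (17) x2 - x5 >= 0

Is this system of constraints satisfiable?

Setting (x1, x2, x3, x4, x5, x6) = (2, 4, 3, 3, 2, 2) satisfies everything: constraint 4: x5 + x2 = 6; constraint 12: x1 + x4 = 5, and the others follow.

Satisfiable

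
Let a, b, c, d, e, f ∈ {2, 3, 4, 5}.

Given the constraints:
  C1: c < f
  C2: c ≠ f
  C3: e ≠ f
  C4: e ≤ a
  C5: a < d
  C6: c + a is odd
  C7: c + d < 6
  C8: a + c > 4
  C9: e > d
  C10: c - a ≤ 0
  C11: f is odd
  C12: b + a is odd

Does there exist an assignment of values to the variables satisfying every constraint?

Constraints 4, 5, and 9 give d < e, e ≤ a, a < d. Chaining: d < e ≤ a < d, which forces d < d — impossible.

Unsatisfiable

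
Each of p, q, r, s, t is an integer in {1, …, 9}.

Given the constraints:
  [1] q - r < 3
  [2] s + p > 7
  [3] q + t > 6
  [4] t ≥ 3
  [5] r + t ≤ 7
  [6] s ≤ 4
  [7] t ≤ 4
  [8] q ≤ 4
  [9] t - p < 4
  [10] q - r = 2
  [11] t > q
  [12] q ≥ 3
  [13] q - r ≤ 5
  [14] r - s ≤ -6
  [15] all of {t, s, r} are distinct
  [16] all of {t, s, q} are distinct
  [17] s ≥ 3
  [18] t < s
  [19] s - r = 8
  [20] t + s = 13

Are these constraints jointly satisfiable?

Unsatisfiable

Constraints 4, 6, 7, 8, 12, and 17 confine each of t, s, q to the 2 values {3, 4}.
Constraint 16 requires all 3 of them to be distinct, but only 2 values are available — impossible by the pigeonhole principle.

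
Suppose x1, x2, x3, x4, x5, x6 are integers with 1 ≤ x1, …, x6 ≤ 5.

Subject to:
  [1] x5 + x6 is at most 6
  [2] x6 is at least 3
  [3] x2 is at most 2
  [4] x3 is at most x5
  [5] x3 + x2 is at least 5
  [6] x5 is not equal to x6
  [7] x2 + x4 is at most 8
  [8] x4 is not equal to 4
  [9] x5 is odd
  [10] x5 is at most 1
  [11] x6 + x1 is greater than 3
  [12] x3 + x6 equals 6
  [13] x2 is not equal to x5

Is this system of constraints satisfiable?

From constraints 4 and 10: x3 ≤ x5 ≤ 1. From constraint 3: x2 ≤ 2. Hence x3 + x2 ≤ 3. But constraint 5 requires x3 + x2 ≥ 5, and 5 > 3. Contradiction.

Unsatisfiable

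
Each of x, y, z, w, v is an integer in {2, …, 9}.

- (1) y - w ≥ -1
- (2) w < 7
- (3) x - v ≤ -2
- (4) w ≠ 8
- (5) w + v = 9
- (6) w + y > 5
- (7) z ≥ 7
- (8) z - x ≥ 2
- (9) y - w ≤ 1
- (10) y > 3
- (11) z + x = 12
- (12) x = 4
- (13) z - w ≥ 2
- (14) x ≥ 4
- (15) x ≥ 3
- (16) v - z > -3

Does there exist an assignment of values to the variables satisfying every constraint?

Try x = 4, y = 4, z = 8, w = 3, v = 6.
Check constraint 1: y - w = 1; constraint 3: x - v = -2; constraint 5: w + v = 9. The remaining constraints are straightforward to verify.

Satisfiable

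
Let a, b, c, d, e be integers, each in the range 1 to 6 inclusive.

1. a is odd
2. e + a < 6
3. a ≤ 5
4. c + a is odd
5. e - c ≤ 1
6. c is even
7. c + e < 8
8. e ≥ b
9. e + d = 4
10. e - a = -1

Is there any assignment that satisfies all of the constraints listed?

The assignment a = 3, b = 1, c = 4, d = 2, e = 2 works:
  constraint 2 holds since e + a = 5.
  constraint 5 holds since e - c = -2.
  constraint 7 holds since c + e = 6.
The rest check out directly.

Satisfiable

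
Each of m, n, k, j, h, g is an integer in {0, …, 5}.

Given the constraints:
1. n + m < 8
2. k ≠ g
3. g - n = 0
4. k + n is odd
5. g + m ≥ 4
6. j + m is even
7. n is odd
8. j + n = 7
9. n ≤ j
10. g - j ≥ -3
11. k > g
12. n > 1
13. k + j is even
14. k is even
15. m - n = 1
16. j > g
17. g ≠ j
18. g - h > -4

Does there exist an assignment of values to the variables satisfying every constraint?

Try m = 4, n = 3, k = 4, j = 4, h = 4, g = 3.
Check constraint 1: n + m = 7; constraint 3: g - n = 0; constraint 5: g + m = 7. The remaining constraints are straightforward to verify.

Satisfiable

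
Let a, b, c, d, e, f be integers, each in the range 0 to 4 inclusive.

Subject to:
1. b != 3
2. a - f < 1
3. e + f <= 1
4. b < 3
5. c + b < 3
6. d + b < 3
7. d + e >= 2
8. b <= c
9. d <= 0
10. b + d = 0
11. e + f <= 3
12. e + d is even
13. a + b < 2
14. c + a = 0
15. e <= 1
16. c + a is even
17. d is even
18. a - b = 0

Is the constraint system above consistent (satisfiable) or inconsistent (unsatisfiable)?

From constraint 9: d ≤ 0. From constraint 15: e ≤ 1. Hence d + e ≤ 1. But constraint 7 requires d + e ≥ 2, and 2 > 1. Contradiction.

Unsatisfiable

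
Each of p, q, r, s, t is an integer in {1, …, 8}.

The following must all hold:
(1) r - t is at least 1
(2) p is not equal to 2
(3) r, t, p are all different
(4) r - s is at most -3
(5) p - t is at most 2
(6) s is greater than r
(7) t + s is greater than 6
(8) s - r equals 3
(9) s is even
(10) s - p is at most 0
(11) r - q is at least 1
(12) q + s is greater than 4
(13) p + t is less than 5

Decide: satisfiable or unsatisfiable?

Unsatisfiable

Constraints 1, 4, 5, and 10 give r − t ≥ 1, t − p ≥ -2, p − s ≥ 0, s − r ≥ 3.
Adding all 4 inequalities: the left sides telescope to 0, and the right sides sum to 1 + (-2) + 0 + 3 = 2. So 0 ≥ 2, which is false.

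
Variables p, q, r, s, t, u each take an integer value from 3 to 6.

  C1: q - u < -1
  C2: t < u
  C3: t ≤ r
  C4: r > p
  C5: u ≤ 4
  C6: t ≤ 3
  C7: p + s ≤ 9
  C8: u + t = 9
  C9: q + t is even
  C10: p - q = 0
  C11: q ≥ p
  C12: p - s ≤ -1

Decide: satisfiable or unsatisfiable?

From constraint 5: u ≤ 4. From constraint 6: t ≤ 3. Hence u + t ≤ 7. But constraint 8 requires u + t = 9, and 9 > 7. Contradiction.

Unsatisfiable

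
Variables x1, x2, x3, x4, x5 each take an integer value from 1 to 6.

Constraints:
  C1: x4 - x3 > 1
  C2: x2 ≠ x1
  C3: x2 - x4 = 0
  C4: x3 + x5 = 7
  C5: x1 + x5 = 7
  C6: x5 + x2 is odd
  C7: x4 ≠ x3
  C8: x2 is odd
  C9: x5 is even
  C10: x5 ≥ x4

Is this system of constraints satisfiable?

Satisfiable

Take x1 = 1, x2 = 5, x3 = 1, x4 = 5, x5 = 6. Then constraint 1: x4 - x3 = 4; constraint 3: x2 - x4 = 0; constraint 4: x3 + x5 = 7, and every other listed constraint is also met.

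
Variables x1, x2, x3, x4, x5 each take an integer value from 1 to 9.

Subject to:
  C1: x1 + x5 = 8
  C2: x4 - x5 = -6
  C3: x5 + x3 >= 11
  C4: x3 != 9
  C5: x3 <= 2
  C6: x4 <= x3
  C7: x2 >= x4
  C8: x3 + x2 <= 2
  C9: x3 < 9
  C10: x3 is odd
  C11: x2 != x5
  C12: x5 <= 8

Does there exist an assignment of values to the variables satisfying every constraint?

Unsatisfiable

From constraint 12: x5 ≤ 8. From constraint 5: x3 ≤ 2. Hence x5 + x3 ≤ 10. But constraint 3 requires x5 + x3 ≥ 11, and 11 > 10. Contradiction.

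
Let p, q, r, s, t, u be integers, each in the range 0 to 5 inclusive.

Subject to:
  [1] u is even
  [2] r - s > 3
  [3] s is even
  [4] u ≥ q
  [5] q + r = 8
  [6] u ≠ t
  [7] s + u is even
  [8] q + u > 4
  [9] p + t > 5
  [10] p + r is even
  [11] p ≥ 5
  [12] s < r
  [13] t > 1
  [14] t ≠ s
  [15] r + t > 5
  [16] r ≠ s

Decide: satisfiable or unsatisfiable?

Satisfiable

The assignment p = 5, q = 3, r = 5, s = 0, t = 2, u = 4 works:
  constraint 2 holds since r - s = 5.
  constraint 5 holds since q + r = 8.
The rest check out directly.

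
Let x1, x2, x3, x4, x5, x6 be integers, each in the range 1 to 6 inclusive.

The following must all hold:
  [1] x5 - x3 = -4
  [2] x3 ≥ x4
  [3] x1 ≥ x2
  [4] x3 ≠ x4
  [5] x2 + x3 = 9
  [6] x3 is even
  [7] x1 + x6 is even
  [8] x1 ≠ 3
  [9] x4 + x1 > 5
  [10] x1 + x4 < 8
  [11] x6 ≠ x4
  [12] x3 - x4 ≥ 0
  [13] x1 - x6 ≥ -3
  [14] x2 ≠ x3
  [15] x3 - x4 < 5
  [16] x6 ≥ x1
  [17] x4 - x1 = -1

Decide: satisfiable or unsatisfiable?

Satisfiable

The assignment x1 = 4, x2 = 3, x3 = 6, x4 = 3, x5 = 2, x6 = 4 works:
  constraint 1 holds since x5 - x3 = -4.
  constraint 5 holds since x2 + x3 = 9.
The rest check out directly.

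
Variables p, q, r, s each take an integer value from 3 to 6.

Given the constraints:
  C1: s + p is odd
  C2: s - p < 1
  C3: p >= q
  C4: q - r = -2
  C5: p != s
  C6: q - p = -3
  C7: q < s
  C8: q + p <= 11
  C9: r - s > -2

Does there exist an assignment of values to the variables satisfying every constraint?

Satisfiable

Take p = 6, q = 3, r = 5, s = 5. Then constraint 2: s - p = -1; constraint 4: q - r = -2, and every other listed constraint is also met.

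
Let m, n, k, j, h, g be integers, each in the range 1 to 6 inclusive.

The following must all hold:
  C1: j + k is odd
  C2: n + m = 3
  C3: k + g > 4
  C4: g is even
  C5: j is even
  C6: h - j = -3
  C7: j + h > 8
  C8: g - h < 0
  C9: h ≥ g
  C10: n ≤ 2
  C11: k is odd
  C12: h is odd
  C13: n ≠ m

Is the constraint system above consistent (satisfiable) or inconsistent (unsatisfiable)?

Satisfiable

The assignment m = 1, n = 2, k = 5, j = 6, h = 3, g = 2 works:
  constraint 2 holds since n + m = 3.
  constraint 3 holds since k + g = 7.
  constraint 6 holds since h - j = -3.
The rest check out directly.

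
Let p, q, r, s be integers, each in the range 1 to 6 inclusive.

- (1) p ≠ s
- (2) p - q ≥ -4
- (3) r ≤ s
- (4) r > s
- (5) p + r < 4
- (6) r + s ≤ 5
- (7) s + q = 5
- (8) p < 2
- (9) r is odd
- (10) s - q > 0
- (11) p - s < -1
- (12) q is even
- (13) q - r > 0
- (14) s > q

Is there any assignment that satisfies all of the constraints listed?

Unsatisfiable

Constraints 4, 13, and 14 give s < r, r < q, q < s. Chaining: s < r < q < s, which forces s < s — impossible.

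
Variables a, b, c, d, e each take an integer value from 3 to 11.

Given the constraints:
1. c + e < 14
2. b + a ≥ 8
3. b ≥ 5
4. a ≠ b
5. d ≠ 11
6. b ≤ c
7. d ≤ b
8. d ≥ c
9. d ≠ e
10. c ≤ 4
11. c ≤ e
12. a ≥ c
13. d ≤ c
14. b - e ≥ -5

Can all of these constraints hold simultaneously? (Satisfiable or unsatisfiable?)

Unsatisfiable

From constraints 3 and 6: c ≥ b and b ≥ 5, so c ≥ 5. From constraint 10: c ≤ 4. But 4 < 5, so no value of c works.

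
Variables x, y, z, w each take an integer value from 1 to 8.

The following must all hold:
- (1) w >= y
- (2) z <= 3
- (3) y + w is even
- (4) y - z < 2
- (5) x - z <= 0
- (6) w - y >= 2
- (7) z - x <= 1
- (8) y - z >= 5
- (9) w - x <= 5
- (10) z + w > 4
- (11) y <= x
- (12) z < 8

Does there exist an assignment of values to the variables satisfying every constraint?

Unsatisfiable

Constraints 5, 6, 8, and 9 give w − y ≥ 2, y − z ≥ 5, z − x ≥ 0, x − w ≥ -5.
Adding all 4 inequalities: the left sides telescope to 0, and the right sides sum to 2 + 5 + 0 + (-5) = 2. So 0 ≥ 2, which is false.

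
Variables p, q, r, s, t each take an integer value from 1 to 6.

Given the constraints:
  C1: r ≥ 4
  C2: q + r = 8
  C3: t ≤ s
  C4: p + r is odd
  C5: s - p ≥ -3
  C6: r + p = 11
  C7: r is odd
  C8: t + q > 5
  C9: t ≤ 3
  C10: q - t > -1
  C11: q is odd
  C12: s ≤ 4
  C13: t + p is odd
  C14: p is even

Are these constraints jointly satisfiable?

One satisfying assignment is p = 6, q = 3, r = 5, s = 4, t = 3.
For the less obvious constraints — constraint 2: q + r = 8; constraint 5: s - p = -2; constraint 6: r + p = 11 — and the others hold by inspection.

Satisfiable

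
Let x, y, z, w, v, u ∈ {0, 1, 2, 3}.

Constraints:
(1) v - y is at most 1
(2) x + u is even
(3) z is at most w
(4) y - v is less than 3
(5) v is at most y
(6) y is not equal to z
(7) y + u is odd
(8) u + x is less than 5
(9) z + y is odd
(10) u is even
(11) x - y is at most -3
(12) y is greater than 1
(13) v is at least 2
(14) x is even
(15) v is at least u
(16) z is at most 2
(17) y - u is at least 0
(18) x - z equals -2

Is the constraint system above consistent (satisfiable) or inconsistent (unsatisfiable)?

Satisfiable

Take x = 0, y = 3, z = 2, w = 3, v = 2, u = 2. Then constraint 1: v - y = -1; constraint 4: y - v = 1, and every other listed constraint is also met.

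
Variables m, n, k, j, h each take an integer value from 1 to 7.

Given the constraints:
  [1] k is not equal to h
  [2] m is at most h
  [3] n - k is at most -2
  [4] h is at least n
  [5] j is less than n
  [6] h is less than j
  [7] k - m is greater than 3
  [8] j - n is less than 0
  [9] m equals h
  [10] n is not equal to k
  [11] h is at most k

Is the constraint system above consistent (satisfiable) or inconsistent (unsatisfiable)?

Unsatisfiable

Constraints 4, 5, and 6 give j < n, n ≤ h, h < j. Chaining: j < n ≤ h < j, which forces j < j — impossible.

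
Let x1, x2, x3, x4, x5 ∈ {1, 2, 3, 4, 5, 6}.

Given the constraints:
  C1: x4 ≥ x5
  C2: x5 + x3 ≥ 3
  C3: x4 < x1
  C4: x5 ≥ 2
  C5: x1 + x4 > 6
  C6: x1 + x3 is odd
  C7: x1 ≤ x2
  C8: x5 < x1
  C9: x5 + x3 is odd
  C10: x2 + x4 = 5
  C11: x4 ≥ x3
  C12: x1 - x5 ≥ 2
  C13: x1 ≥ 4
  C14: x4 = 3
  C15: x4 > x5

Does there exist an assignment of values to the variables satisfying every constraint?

From constraints 7 and 13: x2 ≥ x1 ≥ 4. From constraints 1 and 4: x4 ≥ x5 ≥ 2. Hence x2 + x4 ≥ 6. But constraint 10 requires x2 + x4 = 5, and 5 < 6. Contradiction.

Unsatisfiable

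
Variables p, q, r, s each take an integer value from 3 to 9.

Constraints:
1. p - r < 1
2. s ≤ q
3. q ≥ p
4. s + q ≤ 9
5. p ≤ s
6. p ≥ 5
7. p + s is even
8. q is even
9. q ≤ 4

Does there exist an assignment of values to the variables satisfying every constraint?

Unsatisfiable

From constraints 5 and 6: s ≥ p and p ≥ 5, so s ≥ 5. From constraints 2 and 9: s ≤ q and q ≤ 4, so s ≤ 4. But 4 < 5, so no value of s works.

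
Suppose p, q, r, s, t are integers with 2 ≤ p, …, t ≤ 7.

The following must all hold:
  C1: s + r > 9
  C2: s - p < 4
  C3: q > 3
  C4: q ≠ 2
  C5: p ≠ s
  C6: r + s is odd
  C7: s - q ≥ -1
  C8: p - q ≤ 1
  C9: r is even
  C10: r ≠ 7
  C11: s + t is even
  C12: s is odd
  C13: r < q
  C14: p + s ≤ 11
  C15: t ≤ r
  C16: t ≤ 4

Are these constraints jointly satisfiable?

Take p = 4, q = 5, r = 4, s = 7, t = 3. Then constraint 1: s + r = 11; constraint 2: s - p = 3; constraint 7: s - q = 2, and every other listed constraint is also met.

Satisfiable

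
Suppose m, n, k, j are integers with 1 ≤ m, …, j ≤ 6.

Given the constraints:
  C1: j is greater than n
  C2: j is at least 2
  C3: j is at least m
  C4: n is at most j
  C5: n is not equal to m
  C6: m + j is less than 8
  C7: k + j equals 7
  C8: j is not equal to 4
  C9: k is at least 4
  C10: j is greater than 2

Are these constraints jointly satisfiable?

Satisfiable

Setting (m, n, k, j) = (3, 1, 4, 3) satisfies everything: constraint 6: m + j = 6; constraint 7: k + j = 7, and the others follow.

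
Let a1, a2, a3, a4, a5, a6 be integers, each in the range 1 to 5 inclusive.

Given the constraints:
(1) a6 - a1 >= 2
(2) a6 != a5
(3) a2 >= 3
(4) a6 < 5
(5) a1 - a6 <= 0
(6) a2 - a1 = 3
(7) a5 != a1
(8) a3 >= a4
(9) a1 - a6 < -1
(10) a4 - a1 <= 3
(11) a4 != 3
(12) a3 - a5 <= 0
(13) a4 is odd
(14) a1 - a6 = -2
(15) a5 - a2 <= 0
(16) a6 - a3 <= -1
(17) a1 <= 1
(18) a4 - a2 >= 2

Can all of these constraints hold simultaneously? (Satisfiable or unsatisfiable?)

Constraints 1, 10, 12, 15, 16, and 18 give a5 − a3 ≥ 0, a3 − a6 ≥ 1, a6 − a1 ≥ 2, a1 − a4 ≥ -3, a4 − a2 ≥ 2, a2 − a5 ≥ 0.
Adding all 6 inequalities: the left sides telescope to 0, and the right sides sum to 0 + 1 + 2 + (-3) + 2 + 0 = 2. So 0 ≥ 2, which is false.

Unsatisfiable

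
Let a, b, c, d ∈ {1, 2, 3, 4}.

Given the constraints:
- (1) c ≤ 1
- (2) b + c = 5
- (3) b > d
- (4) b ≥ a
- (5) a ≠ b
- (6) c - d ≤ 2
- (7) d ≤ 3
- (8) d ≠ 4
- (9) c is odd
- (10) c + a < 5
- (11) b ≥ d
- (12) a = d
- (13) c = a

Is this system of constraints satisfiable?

Setting (a, b, c, d) = (1, 4, 1, 1) satisfies everything: constraint 2: b + c = 5; constraint 6: c - d = 0, and the others follow.

Satisfiable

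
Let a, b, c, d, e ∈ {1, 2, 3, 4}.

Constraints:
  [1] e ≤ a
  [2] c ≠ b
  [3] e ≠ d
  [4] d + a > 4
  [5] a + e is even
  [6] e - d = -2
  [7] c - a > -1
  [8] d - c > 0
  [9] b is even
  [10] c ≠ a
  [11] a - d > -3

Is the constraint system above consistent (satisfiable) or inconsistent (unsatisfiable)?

One satisfying assignment is a = 2, b = 2, c = 3, d = 4, e = 2.
For the less obvious constraints — constraint 4: d + a = 6; constraint 6: e - d = -2; constraint 7: c - a = 1 — and the others hold by inspection.

Satisfiable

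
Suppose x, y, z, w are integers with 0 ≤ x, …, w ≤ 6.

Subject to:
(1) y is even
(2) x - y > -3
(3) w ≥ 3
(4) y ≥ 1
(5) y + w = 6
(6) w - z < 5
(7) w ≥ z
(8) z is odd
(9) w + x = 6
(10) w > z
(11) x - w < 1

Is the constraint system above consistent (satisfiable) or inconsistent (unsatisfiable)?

The assignment x = 2, y = 2, z = 1, w = 4 works:
  constraint 2 holds since x - y = 0.
  constraint 5 holds since y + w = 6.
The rest check out directly.

Satisfiable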